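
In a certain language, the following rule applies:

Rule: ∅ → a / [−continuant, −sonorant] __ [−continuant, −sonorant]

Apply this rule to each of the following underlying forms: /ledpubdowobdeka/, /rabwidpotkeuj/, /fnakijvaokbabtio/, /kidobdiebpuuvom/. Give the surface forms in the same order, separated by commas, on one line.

ledapubadowobadeka, rabwidapotakeuj, fnakijvaokababatio, kidobadiebapuuvom

/ledpubdowobdeka/: /d/ and /p/ form a stop–stop cluster, so [a] is inserted between them. /b/ and /d/ form a stop–stop cluster, so [a] is inserted between them. /b/ and /d/ form a stop–stop cluster, so [a] is inserted between them. → [ledapubadowobadeka].
/rabwidpotkeuj/: /d/ and /p/ form a stop–stop cluster, so [a] is inserted between them. /t/ and /k/ form a stop–stop cluster, so [a] is inserted between them. → [rabwidapotakeuj].
/fnakijvaokbabtio/: /k/ and /b/ form a stop–stop cluster, so [a] is inserted between them. /b/ and /t/ form a stop–stop cluster, so [a] is inserted between them. → [fnakijvaokababatio].
/kidobdiebpuuvom/: /b/ and /d/ form a stop–stop cluster, so [a] is inserted between them. /b/ and /p/ form a stop–stop cluster, so [a] is inserted between them. → [kidobadiebapuuvom].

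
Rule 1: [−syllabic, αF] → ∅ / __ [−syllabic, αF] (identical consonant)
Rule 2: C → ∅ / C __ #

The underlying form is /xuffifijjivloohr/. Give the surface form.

xufifijivlooh

Rule 1 (degemination): /ff/ is a geminate; the first /f/ deletes. /jj/ is a geminate; the first /j/ deletes. /xuffifijjivloohr/ → xufifijivloohr.
Rule 2 (final cluster simplification): /r/ is the second consonant of a word-final cluster /hr/, so it deletes. /xufifijivloohr/ → xufifijivlooh.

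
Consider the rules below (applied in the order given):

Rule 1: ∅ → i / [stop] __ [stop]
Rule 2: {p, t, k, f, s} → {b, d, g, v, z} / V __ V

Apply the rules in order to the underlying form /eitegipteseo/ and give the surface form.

eidegibidezeo

Rule 1 (stop-cluster i-epenthesis): /p/ and /t/ form a stop–stop cluster, so [i] is inserted between them. /eitegipteseo/ → eitegipiteseo.
Rule 2 (intervocalic voicing): /t/ is a voiceless obstruent between vowels /i/ and /e/, so it voices to [d]. /p/ is a voiceless obstruent between vowels /i/ and /i/, so it voices to [b]. /t/ is a voiceless obstruent between vowels /i/ and /e/, so it voices to [d]. /s/ is a voiceless obstruent between vowels /e/ and /e/, so it voices to [z]. /eitegipiteseo/ → eidegibidezeo.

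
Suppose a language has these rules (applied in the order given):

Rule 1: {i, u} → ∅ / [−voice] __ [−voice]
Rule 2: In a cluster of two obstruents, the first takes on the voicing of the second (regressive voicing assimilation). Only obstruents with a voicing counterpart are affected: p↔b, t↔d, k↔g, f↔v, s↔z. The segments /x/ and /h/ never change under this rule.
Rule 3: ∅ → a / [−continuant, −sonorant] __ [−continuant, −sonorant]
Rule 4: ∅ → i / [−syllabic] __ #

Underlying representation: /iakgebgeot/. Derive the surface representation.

Rule 1 (high vowel syncope): no segment meets the environment; /iakgebgeot/ is unchanged.
Rule 2 (regressive voicing assimilation): /k/ precedes the voiced obstruent /g/, so it voices to [g] by assimilation. /iakgebgeot/ → iaggebgeot.
Rule 3 (stop-cluster a-epenthesis): /g/ and /g/ form a stop–stop cluster, so [a] is inserted between them. /b/ and /g/ form a stop–stop cluster, so [a] is inserted between them. /iaggebgeot/ → iagagebageot.
Rule 4 (final i-epenthesis): the form ends in the consonant /t/, so [i] is inserted word-finally. /iagagebageot/ → iagagebageoti.

iagagebageoti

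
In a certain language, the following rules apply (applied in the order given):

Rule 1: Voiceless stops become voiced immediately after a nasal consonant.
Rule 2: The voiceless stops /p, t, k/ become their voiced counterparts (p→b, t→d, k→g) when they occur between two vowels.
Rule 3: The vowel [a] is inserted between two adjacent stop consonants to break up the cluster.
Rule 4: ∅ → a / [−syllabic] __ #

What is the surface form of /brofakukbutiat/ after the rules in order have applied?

brofagukabudiata

Rule 1 (post-nasal voicing): no segment meets the environment; /brofakukbutiat/ is unchanged.
Rule 2 (intervocalic voicing): /k/ is a voiceless stop between vowels /a/ and /u/, so it voices to [g]. /t/ is a voiceless stop between vowels /u/ and /i/, so it voices to [d]. /brofakukbutiat/ → brofagukbudiat.
Rule 3 (stop-cluster a-epenthesis): /k/ and /b/ form a stop–stop cluster, so [a] is inserted between them. /brofagukbudiat/ → brofagukabudiat.
Rule 4 (final a-epenthesis): the form ends in the consonant /t/, so [a] is inserted word-finally. /brofagukabudiat/ → brofagukabudiata.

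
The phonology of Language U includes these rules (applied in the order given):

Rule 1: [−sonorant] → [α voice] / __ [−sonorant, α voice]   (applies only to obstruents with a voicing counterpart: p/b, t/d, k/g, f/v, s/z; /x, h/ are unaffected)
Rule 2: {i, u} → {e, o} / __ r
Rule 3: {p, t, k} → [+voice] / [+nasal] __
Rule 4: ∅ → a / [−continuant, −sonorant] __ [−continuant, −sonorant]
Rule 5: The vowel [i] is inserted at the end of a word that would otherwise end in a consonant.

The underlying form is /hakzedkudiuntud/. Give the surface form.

Rule 1 (regressive voicing assimilation): /k/ precedes the voiced obstruent /z/, so it voices to [g] by assimilation. /d/ precedes the voiceless obstruent /k/, so it devoices to [t] by assimilation. /hakzedkudiuntud/ → hagzetkudiuntud.
Rule 2 (pre-rhotic lowering): no segment meets the environment; /hagzetkudiuntud/ is unchanged.
Rule 3 (post-nasal voicing): /t/ is a voiceless stop immediately after the nasal /n/, so it voices to [d]. /hagzetkudiuntud/ → hagzetkudiundud.
Rule 4 (stop-cluster a-epenthesis): /t/ and /k/ form a stop–stop cluster, so [a] is inserted between them. /hagzetkudiundud/ → hagzetakudiundud.
Rule 5 (final i-epenthesis): the form ends in the consonant /d/, so [i] is inserted word-finally. /hagzetakudiundud/ → hagzetakudiundudi.

hagzetakudiundudi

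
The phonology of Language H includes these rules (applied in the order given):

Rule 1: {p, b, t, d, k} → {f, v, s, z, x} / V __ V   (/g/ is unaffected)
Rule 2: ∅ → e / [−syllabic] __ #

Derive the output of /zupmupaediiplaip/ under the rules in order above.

Rule 1 (intervocalic spirantization): /p/ is a stop between vowels /u/ and /a/, so it spirantizes to the fricative [f]. /d/ is a stop between vowels /e/ and /i/, so it spirantizes to the fricative [z]. /zupmupaediiplaip/ → zupmufaeziiplaip.
Rule 2 (final e-epenthesis): the form ends in the consonant /p/, so [e] is inserted word-finally. /zupmufaeziiplaip/ → zupmufaeziiplaipe.

zupmufaeziiplaipe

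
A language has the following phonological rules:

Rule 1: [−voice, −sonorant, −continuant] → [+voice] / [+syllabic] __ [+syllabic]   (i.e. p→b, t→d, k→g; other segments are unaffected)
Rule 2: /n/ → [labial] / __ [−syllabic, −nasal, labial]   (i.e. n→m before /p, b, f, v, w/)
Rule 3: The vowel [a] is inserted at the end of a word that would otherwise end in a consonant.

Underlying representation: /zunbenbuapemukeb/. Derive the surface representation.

Rule 1 (intervocalic voicing): /p/ is a voiceless stop between vowels /a/ and /e/, so it voices to [b]. /k/ is a voiceless stop between vowels /u/ and /e/, so it voices to [g]. /zunbenbuapemukeb/ → zunbenbuabemugeb.
Rule 2 (nasal place assimilation): /n/ precedes the labial consonant /b/, so it assimilates in place to [m]. /n/ precedes the labial consonant /b/, so it assimilates in place to [m]. /zunbenbuabemugeb/ → zumbembuabemugeb.
Rule 3 (final a-epenthesis): the form ends in the consonant /b/, so [a] is inserted word-finally. /zumbembuabemugeb/ → zumbembuabemugeba.

zumbembuabemugeba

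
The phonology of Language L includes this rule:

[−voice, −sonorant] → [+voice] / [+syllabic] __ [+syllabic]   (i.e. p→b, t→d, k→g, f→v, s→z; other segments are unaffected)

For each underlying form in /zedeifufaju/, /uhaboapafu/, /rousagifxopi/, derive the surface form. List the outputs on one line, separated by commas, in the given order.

zedeivuvaju, uhaboabavu, rouzagifxobi

/zedeifufaju/: /f/ is a voiceless obstruent between vowels /i/ and /u/, so it voices to [v]. /f/ is a voiceless obstruent between vowels /u/ and /a/, so it voices to [v]. → [zedeivuvaju].
/uhaboapafu/: /p/ is a voiceless obstruent between vowels /a/ and /a/, so it voices to [b]. /f/ is a voiceless obstruent between vowels /a/ and /u/, so it voices to [v]. → [uhaboabavu].
/rousagifxopi/: /s/ is a voiceless obstruent between vowels /u/ and /a/, so it voices to [z]. /p/ is a voiceless obstruent between vowels /o/ and /i/, so it voices to [b]. → [rouzagifxobi].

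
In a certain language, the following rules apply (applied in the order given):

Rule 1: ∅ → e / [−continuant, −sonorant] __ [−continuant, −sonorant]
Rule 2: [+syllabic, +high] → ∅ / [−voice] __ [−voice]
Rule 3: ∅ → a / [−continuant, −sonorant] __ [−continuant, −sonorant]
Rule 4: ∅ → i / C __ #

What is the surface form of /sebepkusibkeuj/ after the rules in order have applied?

Rule 1 (stop-cluster e-epenthesis): /p/ and /k/ form a stop–stop cluster, so [e] is inserted between them. /b/ and /k/ form a stop–stop cluster, so [e] is inserted between them. /sebepkusibkeuj/ → sebepekusibekeuj.
Rule 2 (high vowel syncope): /u/ is a high vowel flanked by voiceless consonants /k/ and /s/, so it deletes. /sebepekusibekeuj/ → sebepeksibekeuj.
Rule 3 (stop-cluster a-epenthesis): no segment meets the environment; /sebepeksibekeuj/ is unchanged.
Rule 4 (final i-epenthesis): the form ends in the consonant /j/, so [i] is inserted word-finally. /sebepeksibekeuj/ → sebepeksibekeuji.

sebepeksibekeuji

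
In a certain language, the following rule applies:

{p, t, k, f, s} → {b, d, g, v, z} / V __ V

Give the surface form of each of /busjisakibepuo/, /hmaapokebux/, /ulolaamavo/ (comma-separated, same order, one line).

busjizagibebuo, hmaabogebux, ulolaamavo

/busjisakibepuo/: /s/ is a voiceless obstruent between vowels /i/ and /a/, so it voices to [z]. /k/ is a voiceless obstruent between vowels /a/ and /i/, so it voices to [g]. /p/ is a voiceless obstruent between vowels /e/ and /u/, so it voices to [b]. → [busjizagibebuo].
/hmaapokebux/: /p/ is a voiceless obstruent between vowels /a/ and /o/, so it voices to [b]. /k/ is a voiceless obstruent between vowels /o/ and /e/, so it voices to [g]. → [hmaabogebux].
/ulolaamavo/: the rule's environment is not met; surfaces unchanged as [ulolaamavo].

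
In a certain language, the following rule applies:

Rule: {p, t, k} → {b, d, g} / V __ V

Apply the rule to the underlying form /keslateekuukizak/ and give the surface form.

Scanning /keslateekuukizak/: /k/ at position 1 is not in the conditioning environment; /t/ is a voiceless stop between vowels /a/ and /e/, so it voices to [d]; /k/ is a voiceless stop between vowels /e/ and /u/, so it voices to [g]; /k/ is a voiceless stop between vowels /u/ and /i/, so it voices to [g]; /k/ at position 16 is not in the conditioning environment.
Result: [kesladeeguugizak].

kesladeeguugizak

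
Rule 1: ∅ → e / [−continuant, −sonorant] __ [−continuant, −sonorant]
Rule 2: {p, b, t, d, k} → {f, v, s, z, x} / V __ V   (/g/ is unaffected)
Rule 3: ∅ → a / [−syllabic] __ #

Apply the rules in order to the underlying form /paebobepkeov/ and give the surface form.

Rule 1 (stop-cluster e-epenthesis): /p/ and /k/ form a stop–stop cluster, so [e] is inserted between them. /paebobepkeov/ → paebobepekeov.
Rule 2 (intervocalic spirantization): /b/ is a stop between vowels /e/ and /o/, so it spirantizes to the fricative [v]. /b/ is a stop between vowels /o/ and /e/, so it spirantizes to the fricative [v]. /p/ is a stop between vowels /e/ and /e/, so it spirantizes to the fricative [f]. /k/ is a stop between vowels /e/ and /e/, so it spirantizes to the fricative [x]. /paebobepekeov/ → paevovefexeov.
Rule 3 (final a-epenthesis): the form ends in the consonant /v/, so [a] is inserted word-finally. /paevovefexeov/ → paevovefexeova.

paevovefexeova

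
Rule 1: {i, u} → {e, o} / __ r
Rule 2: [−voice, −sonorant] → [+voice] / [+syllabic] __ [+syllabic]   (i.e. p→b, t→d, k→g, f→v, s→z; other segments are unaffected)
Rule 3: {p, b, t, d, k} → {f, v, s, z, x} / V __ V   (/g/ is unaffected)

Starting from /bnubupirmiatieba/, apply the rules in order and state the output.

bnuvuvermiazieva

Rule 1 (pre-rhotic lowering): /i/ is a high vowel immediately before /r/, so it lowers to [e]. /bnubupirmiatieba/ → bnubupermiatieba.
Rule 2 (intervocalic voicing): /p/ is a voiceless obstruent between vowels /u/ and /e/, so it voices to [b]. /t/ is a voiceless obstruent between vowels /a/ and /i/, so it voices to [d]. /bnubupermiatieba/ → bnububermiadieba.
Rule 3 (intervocalic spirantization): /b/ is a stop between vowels /u/ and /u/, so it spirantizes to the fricative [v]. /b/ is a stop between vowels /u/ and /e/, so it spirantizes to the fricative [v]. /d/ is a stop between vowels /a/ and /i/, so it spirantizes to the fricative [z]. /b/ is a stop between vowels /e/ and /a/, so it spirantizes to the fricative [v]. /bnububermiadieba/ → bnuvuvermiazieva.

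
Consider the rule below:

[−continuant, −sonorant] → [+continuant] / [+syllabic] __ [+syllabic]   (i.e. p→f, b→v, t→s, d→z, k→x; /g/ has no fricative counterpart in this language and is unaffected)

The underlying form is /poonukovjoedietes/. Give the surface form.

poonuxovjoezieses

Scanning /poonukovjoedietes/: /p/ at position 1 is not in the conditioning environment; /k/ is a stop between vowels /u/ and /o/, so it spirantizes to the fricative [x]; /d/ is a stop between vowels /e/ and /i/, so it spirantizes to the fricative [z]; /t/ is a stop between vowels /e/ and /e/, so it spirantizes to the fricative [s].
Result: [poonuxovjoezieses].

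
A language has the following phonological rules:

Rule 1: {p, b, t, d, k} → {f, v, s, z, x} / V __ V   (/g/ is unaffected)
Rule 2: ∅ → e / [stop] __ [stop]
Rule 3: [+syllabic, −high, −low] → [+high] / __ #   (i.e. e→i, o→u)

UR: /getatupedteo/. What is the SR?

gesasufedeteu

Rule 1 (intervocalic spirantization): /t/ is a stop between vowels /e/ and /a/, so it spirantizes to the fricative [s]. /t/ is a stop between vowels /a/ and /u/, so it spirantizes to the fricative [s]. /p/ is a stop between vowels /u/ and /e/, so it spirantizes to the fricative [f]. /getatupedteo/ → gesasufedteo.
Rule 2 (stop-cluster e-epenthesis): /d/ and /t/ form a stop–stop cluster, so [e] is inserted between them. /gesasufedteo/ → gesasufedeteo.
Rule 3 (final vowel raising): /o/ is a mid vowel in word-final position, so it raises to [u]. /gesasufedeteo/ → gesasufedeteu.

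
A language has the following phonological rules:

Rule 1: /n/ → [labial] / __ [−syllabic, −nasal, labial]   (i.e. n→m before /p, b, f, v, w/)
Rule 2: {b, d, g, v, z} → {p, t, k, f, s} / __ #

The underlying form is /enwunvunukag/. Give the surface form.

emwumvunukak

Rule 1 (nasal place assimilation): /n/ precedes the labial consonant /w/, so it assimilates in place to [m]. /n/ precedes the labial consonant /v/, so it assimilates in place to [m]. /enwunvunukag/ → emwumvunukag.
Rule 2 (final devoicing): /g/ is a voiced obstruent in word-final position, so it devoices to [k]. /emwumvunukag/ → emwumvunukak.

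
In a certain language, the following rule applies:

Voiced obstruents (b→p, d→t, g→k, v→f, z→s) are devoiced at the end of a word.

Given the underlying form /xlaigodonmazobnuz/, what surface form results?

/z/ is a voiced obstruent in word-final position, so it devoices to [s].
The other instances of /g/, /d/, /z/, /b/ do not occur in the required environment and remain unchanged.
Surface form: [xlaigodonmazobnus].

xlaigodonmazobnus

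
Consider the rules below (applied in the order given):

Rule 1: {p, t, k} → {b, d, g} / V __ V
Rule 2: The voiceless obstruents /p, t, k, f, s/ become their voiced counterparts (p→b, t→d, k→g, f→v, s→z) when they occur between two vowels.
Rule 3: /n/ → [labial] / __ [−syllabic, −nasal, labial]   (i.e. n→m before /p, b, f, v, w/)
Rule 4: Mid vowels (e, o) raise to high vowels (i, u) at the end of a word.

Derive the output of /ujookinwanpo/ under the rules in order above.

Rule 1 (intervocalic voicing): /k/ is a voiceless stop between vowels /o/ and /i/, so it voices to [g]. /ujookinwanpo/ → ujooginwanpo.
Rule 2 (intervocalic voicing): no segment meets the environment; /ujooginwanpo/ is unchanged.
Rule 3 (nasal place assimilation): /n/ precedes the labial consonant /w/, so it assimilates in place to [m]. /n/ precedes the labial consonant /p/, so it assimilates in place to [m]. /ujooginwanpo/ → ujoogimwampo.
Rule 4 (final vowel raising): /o/ is a mid vowel in word-final position, so it raises to [u]. /ujoogimwampo/ → ujoogimwampu.

ujoogimwampu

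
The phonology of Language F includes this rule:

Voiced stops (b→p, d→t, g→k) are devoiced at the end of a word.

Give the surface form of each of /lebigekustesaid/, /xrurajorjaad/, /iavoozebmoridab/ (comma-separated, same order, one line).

lebigekustesait, xrurajorjaat, iavoozebmoridap

/lebigekustesaid/: /d/ is a voiced stop in word-final position, so it devoices to [t]. → [lebigekustesait].
/xrurajorjaad/: /d/ is a voiced stop in word-final position, so it devoices to [t]. → [xrurajorjaat].
/iavoozebmoridab/: /b/ is a voiced stop in word-final position, so it devoices to [p]. → [iavoozebmoridap].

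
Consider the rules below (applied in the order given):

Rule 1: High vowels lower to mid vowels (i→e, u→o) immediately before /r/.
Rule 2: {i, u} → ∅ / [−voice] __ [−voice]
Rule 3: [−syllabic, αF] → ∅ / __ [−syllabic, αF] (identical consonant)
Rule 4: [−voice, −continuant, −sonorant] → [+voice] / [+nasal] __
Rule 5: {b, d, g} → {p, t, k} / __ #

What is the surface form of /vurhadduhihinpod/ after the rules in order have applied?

vorhaduhinbot

Rule 1 (pre-rhotic lowering): /u/ is a high vowel immediately before /r/, so it lowers to [o]. /vurhadduhihinpod/ → vorhadduhihinpod.
Rule 2 (high vowel syncope): /i/ is a high vowel flanked by voiceless consonants /h/ and /h/, so it deletes. /vorhadduhihinpod/ → vorhadduhhinpod.
Rule 3 (degemination): /dd/ is a geminate; the first /d/ deletes. /hh/ is a geminate; the first /h/ deletes. /vorhadduhhinpod/ → vorhaduhinpod.
Rule 4 (post-nasal voicing): /p/ is a voiceless stop immediately after the nasal /n/, so it voices to [b]. /vorhaduhinpod/ → vorhaduhinbod.
Rule 5 (final devoicing): /d/ is a voiced stop in word-final position, so it devoices to [t]. /vorhaduhinbod/ → vorhaduhinbot.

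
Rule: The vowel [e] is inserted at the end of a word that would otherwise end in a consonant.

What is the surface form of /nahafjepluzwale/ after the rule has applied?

nahafjepluzwale

No segment of /nahafjepluzwale/ meets the structural description of the rule, so the form surfaces unchanged.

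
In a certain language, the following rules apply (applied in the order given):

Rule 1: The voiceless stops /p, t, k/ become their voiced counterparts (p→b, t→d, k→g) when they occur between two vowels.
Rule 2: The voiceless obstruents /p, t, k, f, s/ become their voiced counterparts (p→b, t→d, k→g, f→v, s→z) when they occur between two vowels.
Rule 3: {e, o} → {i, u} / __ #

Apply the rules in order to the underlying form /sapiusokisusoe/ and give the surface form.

sabiuzogizuzoi

Rule 1 (intervocalic voicing): /p/ is a voiceless stop between vowels /a/ and /i/, so it voices to [b]. /k/ is a voiceless stop between vowels /o/ and /i/, so it voices to [g]. /sapiusokisusoe/ → sabiusogisusoe.
Rule 2 (intervocalic voicing): /s/ is a voiceless obstruent between vowels /u/ and /o/, so it voices to [z]. /s/ is a voiceless obstruent between vowels /i/ and /u/, so it voices to [z]. /s/ is a voiceless obstruent between vowels /u/ and /o/, so it voices to [z]. /sabiusogisusoe/ → sabiuzogizuzoe.
Rule 3 (final vowel raising): /e/ is a mid vowel in word-final position, so it raises to [i]. /sabiuzogizuzoe/ → sabiuzogizuzoi.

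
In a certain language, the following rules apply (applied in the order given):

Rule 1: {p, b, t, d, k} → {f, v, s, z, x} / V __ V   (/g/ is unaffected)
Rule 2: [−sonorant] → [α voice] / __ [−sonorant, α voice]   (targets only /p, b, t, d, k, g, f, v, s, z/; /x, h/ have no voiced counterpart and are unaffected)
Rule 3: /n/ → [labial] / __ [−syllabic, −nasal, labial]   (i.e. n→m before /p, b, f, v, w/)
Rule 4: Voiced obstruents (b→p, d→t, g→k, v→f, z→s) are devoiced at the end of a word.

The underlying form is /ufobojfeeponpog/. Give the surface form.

Rule 1 (intervocalic spirantization): /b/ is a stop between vowels /o/ and /o/, so it spirantizes to the fricative [v]. /p/ is a stop between vowels /e/ and /o/, so it spirantizes to the fricative [f]. /ufobojfeeponpog/ → ufovojfeefonpog.
Rule 2 (regressive voicing assimilation): no segment meets the environment; /ufovojfeefonpog/ is unchanged.
Rule 3 (nasal place assimilation): /n/ precedes the labial consonant /p/, so it assimilates in place to [m]. /ufovojfeefonpog/ → ufovojfeefompog.
Rule 4 (final devoicing): /g/ is a voiced obstruent in word-final position, so it devoices to [k]. /ufovojfeefompog/ → ufovojfeefompok.

ufovojfeefompok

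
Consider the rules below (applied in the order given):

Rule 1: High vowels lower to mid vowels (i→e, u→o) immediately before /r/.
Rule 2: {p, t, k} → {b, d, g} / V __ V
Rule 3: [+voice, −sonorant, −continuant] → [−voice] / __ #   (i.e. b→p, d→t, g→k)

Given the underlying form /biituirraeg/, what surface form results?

Rule 1 (pre-rhotic lowering): /i/ is a high vowel immediately before /r/, so it lowers to [e]. /biituirraeg/ → biituerraeg.
Rule 2 (intervocalic voicing): /t/ is a voiceless stop between vowels /i/ and /u/, so it voices to [d]. /biituerraeg/ → biiduerraeg.
Rule 3 (final devoicing): /g/ is a voiced stop in word-final position, so it devoices to [k]. /biiduerraeg/ → biiduerraek.

biiduerraek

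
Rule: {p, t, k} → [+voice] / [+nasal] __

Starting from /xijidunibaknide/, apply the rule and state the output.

No segment of /xijidunibaknide/ meets the structural description of the rule, so the form surfaces unchanged.

xijidunibaknide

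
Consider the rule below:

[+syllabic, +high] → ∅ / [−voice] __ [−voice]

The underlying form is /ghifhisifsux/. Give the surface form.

/i/ is a high vowel flanked by voiceless consonants /h/ and /f/, so it deletes.
/i/ is a high vowel flanked by voiceless consonants /h/ and /s/, so it deletes.
/i/ is a high vowel flanked by voiceless consonants /s/ and /f/, so it deletes.
/u/ is a high vowel flanked by voiceless consonants /s/ and /x/, so it deletes.
Surface form: [ghfhsfsx].

ghfhsfsx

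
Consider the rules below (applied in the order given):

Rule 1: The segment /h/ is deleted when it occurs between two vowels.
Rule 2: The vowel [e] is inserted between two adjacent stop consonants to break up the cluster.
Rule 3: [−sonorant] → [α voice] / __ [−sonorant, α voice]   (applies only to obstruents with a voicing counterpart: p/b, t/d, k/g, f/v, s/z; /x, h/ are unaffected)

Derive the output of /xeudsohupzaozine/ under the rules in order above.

xeutsoubzaozine

Rule 1 (intervocalic h-deletion): /h/ occurs between vowels /o/ and /u/, so it deletes. /xeudsohupzaozine/ → xeudsoupzaozine.
Rule 2 (stop-cluster e-epenthesis): no segment meets the environment; /xeudsoupzaozine/ is unchanged.
Rule 3 (regressive voicing assimilation): /d/ precedes the voiceless obstruent /s/, so it devoices to [t] by assimilation. /p/ precedes the voiced obstruent /z/, so it voices to [b] by assimilation. /xeudsoupzaozine/ → xeutsoubzaozine.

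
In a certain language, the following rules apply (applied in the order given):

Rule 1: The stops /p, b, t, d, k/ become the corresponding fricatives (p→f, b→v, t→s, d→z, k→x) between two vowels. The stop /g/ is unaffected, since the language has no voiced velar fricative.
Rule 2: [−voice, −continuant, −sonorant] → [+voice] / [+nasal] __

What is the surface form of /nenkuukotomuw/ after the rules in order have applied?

Rule 1 (intervocalic spirantization): /k/ is a stop between vowels /u/ and /o/, so it spirantizes to the fricative [x]. /t/ is a stop between vowels /o/ and /o/, so it spirantizes to the fricative [s]. /nenkuukotomuw/ → nenkuuxosomuw.
Rule 2 (post-nasal voicing): /k/ is a voiceless stop immediately after the nasal /n/, so it voices to [g]. /nenkuuxosomuw/ → nenguuxosomuw.

nenguuxosomuw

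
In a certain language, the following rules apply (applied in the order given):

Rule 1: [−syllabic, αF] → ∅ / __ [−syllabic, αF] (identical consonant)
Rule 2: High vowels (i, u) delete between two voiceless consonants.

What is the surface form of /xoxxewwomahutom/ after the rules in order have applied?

Rule 1 (degemination): /xx/ is a geminate; the first /x/ deletes. /ww/ is a geminate; the first /w/ deletes. /xoxxewwomahutom/ → xoxewomahutom.
Rule 2 (high vowel syncope): /u/ is a high vowel flanked by voiceless consonants /h/ and /t/, so it deletes. /xoxewomahutom/ → xoxewomahtom.

xoxewomahtom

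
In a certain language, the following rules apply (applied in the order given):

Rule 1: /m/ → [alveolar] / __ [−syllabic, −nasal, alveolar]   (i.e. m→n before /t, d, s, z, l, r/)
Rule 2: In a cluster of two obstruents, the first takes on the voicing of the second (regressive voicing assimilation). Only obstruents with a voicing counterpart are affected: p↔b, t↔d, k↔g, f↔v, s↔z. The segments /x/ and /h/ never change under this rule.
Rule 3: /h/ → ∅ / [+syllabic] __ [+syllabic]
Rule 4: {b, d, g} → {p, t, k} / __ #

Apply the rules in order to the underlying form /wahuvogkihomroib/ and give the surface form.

wauvokkionroip

Rule 1 (nasal place assimilation): /m/ precedes the alveolar consonant /r/, so it assimilates in place to [n]. /wahuvogkihomroib/ → wahuvogkihonroib.
Rule 2 (regressive voicing assimilation): /g/ precedes the voiceless obstruent /k/, so it devoices to [k] by assimilation. /wahuvogkihonroib/ → wahuvokkihonroib.
Rule 3 (intervocalic h-deletion): /h/ occurs between vowels /a/ and /u/, so it deletes. /h/ occurs between vowels /i/ and /o/, so it deletes. /wahuvokkihonroib/ → wauvokkionroib.
Rule 4 (final devoicing): /b/ is a voiced stop in word-final position, so it devoices to [p]. /wauvokkionroib/ → wauvokkionroip.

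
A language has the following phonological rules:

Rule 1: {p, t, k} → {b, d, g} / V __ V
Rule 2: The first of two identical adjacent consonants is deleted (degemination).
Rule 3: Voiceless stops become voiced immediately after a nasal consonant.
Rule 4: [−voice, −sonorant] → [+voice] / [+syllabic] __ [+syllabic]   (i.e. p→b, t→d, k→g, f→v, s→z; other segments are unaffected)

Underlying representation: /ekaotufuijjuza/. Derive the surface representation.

Rule 1 (intervocalic voicing): /k/ is a voiceless stop between vowels /e/ and /a/, so it voices to [g]. /t/ is a voiceless stop between vowels /o/ and /u/, so it voices to [d]. /ekaotufuijjuza/ → egaodufuijjuza.
Rule 2 (degemination): /jj/ is a geminate; the first /j/ deletes. /egaodufuijjuza/ → egaodufuijuza.
Rule 3 (post-nasal voicing): no segment meets the environment; /egaodufuijuza/ is unchanged.
Rule 4 (intervocalic voicing): /f/ is a voiceless obstruent between vowels /u/ and /u/, so it voices to [v]. /egaodufuijuza/ → egaoduvuijuza.

egaoduvuijuza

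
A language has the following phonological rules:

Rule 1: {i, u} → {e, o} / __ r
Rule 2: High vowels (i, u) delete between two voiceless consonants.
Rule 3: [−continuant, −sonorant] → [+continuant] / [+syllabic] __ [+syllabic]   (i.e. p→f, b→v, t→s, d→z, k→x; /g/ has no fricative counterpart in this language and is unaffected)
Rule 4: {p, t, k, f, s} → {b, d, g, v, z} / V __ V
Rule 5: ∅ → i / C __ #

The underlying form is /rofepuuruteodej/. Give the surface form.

Rule 1 (pre-rhotic lowering): /u/ is a high vowel immediately before /r/, so it lowers to [o]. /rofepuuruteodej/ → rofepuoruteodej.
Rule 2 (high vowel syncope): no segment meets the environment; /rofepuoruteodej/ is unchanged.
Rule 3 (intervocalic spirantization): /p/ is a stop between vowels /e/ and /u/, so it spirantizes to the fricative [f]. /t/ is a stop between vowels /u/ and /e/, so it spirantizes to the fricative [s]. /d/ is a stop between vowels /o/ and /e/, so it spirantizes to the fricative [z]. /rofepuoruteodej/ → rofefuoruseozej.
Rule 4 (intervocalic voicing): /f/ is a voiceless obstruent between vowels /o/ and /e/, so it voices to [v]. /f/ is a voiceless obstruent between vowels /e/ and /u/, so it voices to [v]. /s/ is a voiceless obstruent between vowels /u/ and /e/, so it voices to [z]. /rofefuoruseozej/ → rovevuoruzeozej.
Rule 5 (final i-epenthesis): the form ends in the consonant /j/, so [i] is inserted word-finally. /rovevuoruzeozej/ → rovevuoruzeozeji.

rovevuoruzeozeji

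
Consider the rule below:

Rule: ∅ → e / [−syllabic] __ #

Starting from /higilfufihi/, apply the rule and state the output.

higilfufihi

No segment of /higilfufihi/ meets the structural description of the rule, so the form surfaces unchanged.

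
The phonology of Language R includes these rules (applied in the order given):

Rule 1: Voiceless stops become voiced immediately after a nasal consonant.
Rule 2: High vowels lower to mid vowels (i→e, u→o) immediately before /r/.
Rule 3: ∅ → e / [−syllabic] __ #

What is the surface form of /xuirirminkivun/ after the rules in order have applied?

xuerermingivune

Rule 1 (post-nasal voicing): /k/ is a voiceless stop immediately after the nasal /n/, so it voices to [g]. /xuirirminkivun/ → xuirirmingivun.
Rule 2 (pre-rhotic lowering): /i/ is a high vowel immediately before /r/, so it lowers to [e]. /i/ is a high vowel immediately before /r/, so it lowers to [e]. /xuirirmingivun/ → xuerermingivun.
Rule 3 (final e-epenthesis): the form ends in the consonant /n/, so [e] is inserted word-finally. /xuerermingivun/ → xuerermingivune.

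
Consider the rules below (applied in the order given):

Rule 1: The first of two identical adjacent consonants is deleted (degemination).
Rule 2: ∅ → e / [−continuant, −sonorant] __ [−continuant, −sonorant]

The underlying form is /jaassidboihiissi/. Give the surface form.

Rule 1 (degemination): /ss/ is a geminate; the first /s/ deletes. /ss/ is a geminate; the first /s/ deletes. /jaassidboihiissi/ → jaasidboihiisi.
Rule 2 (stop-cluster e-epenthesis): /d/ and /b/ form a stop–stop cluster, so [e] is inserted between them. /jaasidboihiisi/ → jaasideboihiisi.

jaasideboihiisi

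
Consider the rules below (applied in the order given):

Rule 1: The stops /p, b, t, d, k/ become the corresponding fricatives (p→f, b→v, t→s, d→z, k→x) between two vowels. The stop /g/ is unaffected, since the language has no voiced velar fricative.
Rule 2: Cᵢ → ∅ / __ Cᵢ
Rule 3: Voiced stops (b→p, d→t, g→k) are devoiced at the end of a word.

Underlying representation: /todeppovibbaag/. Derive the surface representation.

tozepovibaak

Rule 1 (intervocalic spirantization): /d/ is a stop between vowels /o/ and /e/, so it spirantizes to the fricative [z]. /todeppovibbaag/ → tozeppovibbaag.
Rule 2 (degemination): /pp/ is a geminate; the first /p/ deletes. /bb/ is a geminate; the first /b/ deletes. /tozeppovibbaag/ → tozepovibaag.
Rule 3 (final devoicing): /g/ is a voiced stop in word-final position, so it devoices to [k]. /tozepovibaag/ → tozepovibaak.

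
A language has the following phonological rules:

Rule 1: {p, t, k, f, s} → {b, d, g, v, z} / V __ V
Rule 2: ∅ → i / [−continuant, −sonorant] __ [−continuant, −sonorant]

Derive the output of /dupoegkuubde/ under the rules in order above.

Rule 1 (intervocalic voicing): /p/ is a voiceless obstruent between vowels /u/ and /o/, so it voices to [b]. /dupoegkuubde/ → duboegkuubde.
Rule 2 (stop-cluster i-epenthesis): /g/ and /k/ form a stop–stop cluster, so [i] is inserted between them. /b/ and /d/ form a stop–stop cluster, so [i] is inserted between them. /duboegkuubde/ → duboegikuubide.

duboegikuubide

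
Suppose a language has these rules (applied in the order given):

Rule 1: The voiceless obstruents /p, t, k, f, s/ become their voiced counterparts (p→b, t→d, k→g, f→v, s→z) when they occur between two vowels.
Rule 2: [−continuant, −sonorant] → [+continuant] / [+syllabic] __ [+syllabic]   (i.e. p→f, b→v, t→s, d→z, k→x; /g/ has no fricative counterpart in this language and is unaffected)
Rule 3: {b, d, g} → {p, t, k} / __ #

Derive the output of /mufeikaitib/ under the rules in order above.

muveigaizip

Rule 1 (intervocalic voicing): /f/ is a voiceless obstruent between vowels /u/ and /e/, so it voices to [v]. /k/ is a voiceless obstruent between vowels /i/ and /a/, so it voices to [g]. /t/ is a voiceless obstruent between vowels /i/ and /i/, so it voices to [d]. /mufeikaitib/ → muveigaidib.
Rule 2 (intervocalic spirantization): /d/ is a stop between vowels /i/ and /i/, so it spirantizes to the fricative [z]. /muveigaidib/ → muveigaizib.
Rule 3 (final devoicing): /b/ is a voiced stop in word-final position, so it devoices to [p]. /muveigaizib/ → muveigaizip.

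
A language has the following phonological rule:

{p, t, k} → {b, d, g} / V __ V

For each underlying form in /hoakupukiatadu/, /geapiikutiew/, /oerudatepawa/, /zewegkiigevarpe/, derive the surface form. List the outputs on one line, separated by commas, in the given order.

hoagubugiadadu, geabiigudiew, oerudadebawa, zewegkiigevarpe

/hoakupukiatadu/: /k/ is a voiceless stop between vowels /a/ and /u/, so it voices to [g]. /p/ is a voiceless stop between vowels /u/ and /u/, so it voices to [b]. /k/ is a voiceless stop between vowels /u/ and /i/, so it voices to [g]. /t/ is a voiceless stop between vowels /a/ and /a/, so it voices to [d]. → [hoagubugiadadu].
/geapiikutiew/: /p/ is a voiceless stop between vowels /a/ and /i/, so it voices to [b]. /k/ is a voiceless stop between vowels /i/ and /u/, so it voices to [g]. /t/ is a voiceless stop between vowels /u/ and /i/, so it voices to [d]. → [geabiigudiew].
/oerudatepawa/: /t/ is a voiceless stop between vowels /a/ and /e/, so it voices to [d]. /p/ is a voiceless stop between vowels /e/ and /a/, so it voices to [b]. → [oerudadebawa].
/zewegkiigevarpe/: the rule's environment is not met; surfaces unchanged as [zewegkiigevarpe].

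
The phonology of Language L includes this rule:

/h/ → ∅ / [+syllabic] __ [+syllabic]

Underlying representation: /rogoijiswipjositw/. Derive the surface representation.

rogoijiswipjositw

No segment of /rogoijiswipjositw/ meets the structural description of the rule, so the form surfaces unchanged.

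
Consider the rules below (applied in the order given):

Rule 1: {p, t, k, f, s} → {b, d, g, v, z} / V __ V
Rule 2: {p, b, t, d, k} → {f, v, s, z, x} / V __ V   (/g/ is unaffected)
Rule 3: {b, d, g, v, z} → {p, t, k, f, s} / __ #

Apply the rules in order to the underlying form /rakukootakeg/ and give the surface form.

Rule 1 (intervocalic voicing): /k/ is a voiceless obstruent between vowels /a/ and /u/, so it voices to [g]. /k/ is a voiceless obstruent between vowels /u/ and /o/, so it voices to [g]. /t/ is a voiceless obstruent between vowels /o/ and /a/, so it voices to [d]. /k/ is a voiceless obstruent between vowels /a/ and /e/, so it voices to [g]. /rakukootakeg/ → ragugoodageg.
Rule 2 (intervocalic spirantization): /d/ is a stop between vowels /o/ and /a/, so it spirantizes to the fricative [z]. /ragugoodageg/ → ragugoozageg.
Rule 3 (final devoicing): /g/ is a voiced obstruent in word-final position, so it devoices to [k]. /ragugoozageg/ → ragugoozagek.

ragugoozagek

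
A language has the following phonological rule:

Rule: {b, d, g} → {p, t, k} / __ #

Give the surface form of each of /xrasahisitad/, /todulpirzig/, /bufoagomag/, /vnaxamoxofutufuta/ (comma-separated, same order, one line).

xrasahisitat, todulpirzik, bufoagomak, vnaxamoxofutufuta

/xrasahisitad/: /d/ is a voiced stop in word-final position, so it devoices to [t]. → [xrasahisitat].
/todulpirzig/: /g/ is a voiced stop in word-final position, so it devoices to [k]. → [todulpirzik].
/bufoagomag/: /g/ is a voiced stop in word-final position, so it devoices to [k]. → [bufoagomak].
/vnaxamoxofutufuta/: the rule's environment is not met; surfaces unchanged as [vnaxamoxofutufuta].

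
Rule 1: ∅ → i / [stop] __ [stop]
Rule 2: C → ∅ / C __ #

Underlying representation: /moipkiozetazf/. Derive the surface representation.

moipikiozetaz

Rule 1 (stop-cluster i-epenthesis): /p/ and /k/ form a stop–stop cluster, so [i] is inserted between them. /moipkiozetazf/ → moipikiozetazf.
Rule 2 (final cluster simplification): /f/ is the second consonant of a word-final cluster /zf/, so it deletes. /moipikiozetazf/ → moipikiozetaz.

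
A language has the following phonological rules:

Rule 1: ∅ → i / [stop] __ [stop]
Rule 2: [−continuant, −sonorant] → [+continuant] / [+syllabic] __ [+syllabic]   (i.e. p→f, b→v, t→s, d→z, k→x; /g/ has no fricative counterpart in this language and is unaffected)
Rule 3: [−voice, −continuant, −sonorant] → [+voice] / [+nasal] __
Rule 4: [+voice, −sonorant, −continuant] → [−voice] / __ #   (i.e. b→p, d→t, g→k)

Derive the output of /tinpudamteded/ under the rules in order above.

tinbuzamdezet

Rule 1 (stop-cluster i-epenthesis): no segment meets the environment; /tinpudamteded/ is unchanged.
Rule 2 (intervocalic spirantization): /d/ is a stop between vowels /u/ and /a/, so it spirantizes to the fricative [z]. /d/ is a stop between vowels /e/ and /e/, so it spirantizes to the fricative [z]. /tinpudamteded/ → tinpuzamtezed.
Rule 3 (post-nasal voicing): /p/ is a voiceless stop immediately after the nasal /n/, so it voices to [b]. /t/ is a voiceless stop immediately after the nasal /m/, so it voices to [d]. /tinpuzamtezed/ → tinbuzamdezed.
Rule 4 (final devoicing): /d/ is a voiced stop in word-final position, so it devoices to [t]. /tinbuzamdezed/ → tinbuzamdezet.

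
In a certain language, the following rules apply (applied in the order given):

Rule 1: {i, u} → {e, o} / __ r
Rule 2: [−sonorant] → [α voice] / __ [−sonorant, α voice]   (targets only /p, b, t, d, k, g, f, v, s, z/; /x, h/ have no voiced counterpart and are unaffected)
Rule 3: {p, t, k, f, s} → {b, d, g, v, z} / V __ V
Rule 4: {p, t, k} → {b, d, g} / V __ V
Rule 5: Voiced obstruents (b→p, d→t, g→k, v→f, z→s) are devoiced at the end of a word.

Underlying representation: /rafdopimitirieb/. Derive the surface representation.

Rule 1 (pre-rhotic lowering): /i/ is a high vowel immediately before /r/, so it lowers to [e]. /rafdopimitirieb/ → rafdopimiterieb.
Rule 2 (regressive voicing assimilation): /f/ precedes the voiced obstruent /d/, so it voices to [v] by assimilation. /rafdopimiterieb/ → ravdopimiterieb.
Rule 3 (intervocalic voicing): /p/ is a voiceless obstruent between vowels /o/ and /i/, so it voices to [b]. /t/ is a voiceless obstruent between vowels /i/ and /e/, so it voices to [d]. /ravdopimiterieb/ → ravdobimiderieb.
Rule 4 (intervocalic voicing): no segment meets the environment; /ravdobimiderieb/ is unchanged.
Rule 5 (final devoicing): /b/ is a voiced obstruent in word-final position, so it devoices to [p]. /ravdobimiderieb/ → ravdobimideriep.

ravdobimideriep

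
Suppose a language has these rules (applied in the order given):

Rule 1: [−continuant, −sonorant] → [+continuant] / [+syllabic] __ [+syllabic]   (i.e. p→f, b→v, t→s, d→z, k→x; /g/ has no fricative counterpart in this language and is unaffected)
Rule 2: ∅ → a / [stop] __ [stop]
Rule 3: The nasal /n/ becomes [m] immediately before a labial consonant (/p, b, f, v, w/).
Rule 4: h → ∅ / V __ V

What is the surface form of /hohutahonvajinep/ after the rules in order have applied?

housaomvajinep

Rule 1 (intervocalic spirantization): /t/ is a stop between vowels /u/ and /a/, so it spirantizes to the fricative [s]. /hohutahonvajinep/ → hohusahonvajinep.
Rule 2 (stop-cluster a-epenthesis): no segment meets the environment; /hohusahonvajinep/ is unchanged.
Rule 3 (nasal place assimilation): /n/ precedes the labial consonant /v/, so it assimilates in place to [m]. /hohusahonvajinep/ → hohusahomvajinep.
Rule 4 (intervocalic h-deletion): /h/ occurs between vowels /o/ and /u/, so it deletes. /h/ occurs between vowels /a/ and /o/, so it deletes. /hohusahomvajinep/ → housaomvajinep.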